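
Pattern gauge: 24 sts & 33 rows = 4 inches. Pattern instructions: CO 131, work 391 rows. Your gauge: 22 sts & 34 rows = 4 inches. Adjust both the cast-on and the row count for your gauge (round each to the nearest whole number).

Stitches: 131 × 22/24 = 120.08 → 120.
Rows: 391 × 34/33 = 402.85 → 403.

Cast on 120 stitches; work 403 rows.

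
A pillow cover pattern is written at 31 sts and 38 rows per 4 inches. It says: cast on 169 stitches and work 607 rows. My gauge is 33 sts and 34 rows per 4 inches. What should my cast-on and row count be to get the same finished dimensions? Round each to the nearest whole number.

Stitches: 169 × 33/31 = 179.90 → 180.
Rows: 607 × 34/38 = 543.11 → 543.

Cast on 180 stitches; work 543 rows.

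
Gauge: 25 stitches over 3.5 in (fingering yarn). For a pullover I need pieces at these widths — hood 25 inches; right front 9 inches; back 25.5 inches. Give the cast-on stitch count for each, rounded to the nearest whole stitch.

hood 179; right front 64; back 182.

Rate = 25/3.5 = 7.143 sts per in.
hood: 25 × 7.143 = 178.57 → 179.
right front: 9 × 7.143 = 64.29 → 64.
back: 25.5 × 7.143 = 182.14 → 182.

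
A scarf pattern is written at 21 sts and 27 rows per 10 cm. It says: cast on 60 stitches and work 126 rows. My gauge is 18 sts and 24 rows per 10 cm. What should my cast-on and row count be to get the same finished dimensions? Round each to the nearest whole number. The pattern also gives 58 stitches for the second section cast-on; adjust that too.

Stitches: 60 × 18/21 = 51.43 → 51.
Rows: 126 × 24/27 = 112.00 → 112.
second section cast-on: 58 × 18/21 = 49.71 → 50.

Cast on 51 stitches; work 112 rows; second section cast-on 50 stitches.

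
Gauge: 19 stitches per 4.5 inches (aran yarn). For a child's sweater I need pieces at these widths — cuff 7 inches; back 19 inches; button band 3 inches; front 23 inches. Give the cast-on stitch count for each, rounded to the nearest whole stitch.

cuff 30; back 80; button band 13; front 97.

Rate = 19/4.5 = 4.222 sts per in.
cuff: 7 × 4.222 = 29.56 → 30.
back: 19 × 4.222 = 80.22 → 80.
button band: 3 × 4.222 = 12.67 → 13.
front: 23 × 4.222 = 97.11 → 97.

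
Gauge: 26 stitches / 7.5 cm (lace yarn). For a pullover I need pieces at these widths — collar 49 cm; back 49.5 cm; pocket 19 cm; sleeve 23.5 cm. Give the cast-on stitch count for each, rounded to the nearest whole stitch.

Rate = 26/7.5 = 3.467 sts per cm.
collar: 49 × 3.467 = 169.87 → 170.
back: 49.5 × 3.467 = 171.60 → 172.
pocket: 19 × 3.467 = 65.87 → 66.
sleeve: 23.5 × 3.467 = 81.47 → 81.

collar 170; back 172; pocket 66; sleeve 81.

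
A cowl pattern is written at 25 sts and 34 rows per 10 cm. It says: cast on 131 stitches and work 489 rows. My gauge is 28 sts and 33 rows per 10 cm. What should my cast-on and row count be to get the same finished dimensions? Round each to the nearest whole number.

Stitches: 131 × 28/25 = 146.72 → 147.
Rows: 489 × 33/34 = 474.62 → 475.

Cast on 147 stitches; work 475 rows.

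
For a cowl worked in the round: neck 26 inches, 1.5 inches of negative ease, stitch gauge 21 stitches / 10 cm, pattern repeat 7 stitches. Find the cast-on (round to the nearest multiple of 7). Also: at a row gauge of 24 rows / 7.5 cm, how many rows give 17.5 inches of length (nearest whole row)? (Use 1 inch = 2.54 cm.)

Cast on 133 stitches; work 142 rows.

Finished = 26 − 1.5 = 24.5 inches.
24.5 inches × 2.54 = 62.23 cm.
21/10 = 2.1 sts per cm; 62.23 × 2.1 = 130.68 sts.
Nearest multiple of 7 → 133.
17.5 inches = 44.45 cm; × 3.2 = 142.24 → 142 rows.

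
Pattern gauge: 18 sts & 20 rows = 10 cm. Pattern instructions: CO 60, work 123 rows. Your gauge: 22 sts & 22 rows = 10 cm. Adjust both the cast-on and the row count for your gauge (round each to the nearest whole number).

Cast on 73 stitches; work 135 rows.

Stitches: 60 × 22/18 = 73.33 → 73.
Rows: 123 × 22/20 = 135.30 → 135.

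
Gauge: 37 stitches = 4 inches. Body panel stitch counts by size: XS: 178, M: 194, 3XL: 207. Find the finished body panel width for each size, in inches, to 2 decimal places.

XS 19.24 inches; M 20.97 inches; 3XL 22.38 inches.

37/4 = 9.25 sts per in.
XS: 178 / 9.25 = 19.243 → 19.24 in.
M: 194 / 9.25 = 20.973 → 20.97 in.
3XL: 207 / 9.25 = 22.378 → 22.38 in.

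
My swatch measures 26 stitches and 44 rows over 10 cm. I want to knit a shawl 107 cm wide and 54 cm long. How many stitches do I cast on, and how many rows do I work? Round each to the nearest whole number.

Stitch gauge = 26/10 = 2.6 sts/cm; 107 × 2.6 = 278.20 → 278 sts.
Row gauge = 44/10 = 4.4 rows/cm; 54 × 4.4 = 237.60 → 238 rows.

Cast on 278 stitches and work 238 rows.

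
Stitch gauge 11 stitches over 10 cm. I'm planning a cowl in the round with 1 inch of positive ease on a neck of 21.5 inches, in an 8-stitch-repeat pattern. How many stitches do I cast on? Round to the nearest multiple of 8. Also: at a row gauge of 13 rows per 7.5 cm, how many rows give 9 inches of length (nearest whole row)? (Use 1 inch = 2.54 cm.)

Cast on 64 stitches; work 40 rows.

Finished = 21.5 + 1 = 22.5 inches.
22.5 inches × 2.54 = 57.15 cm.
11/10 = 1.1 sts per cm; 57.15 × 1.1 = 62.87 sts.
Nearest multiple of 8 → 64.
9 inches = 22.86 cm; × 1.733 = 39.62 → 40 rows.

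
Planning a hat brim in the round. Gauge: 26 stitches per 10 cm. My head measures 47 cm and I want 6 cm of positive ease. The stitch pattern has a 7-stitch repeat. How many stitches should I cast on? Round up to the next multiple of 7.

CO 140 sts.

Finished = 47 + 6 = 53 cm.
26 / 10 = 2.6 sts/cm.
53 × 2.6 = 137.80 sts.
Next multiple of 7: 140.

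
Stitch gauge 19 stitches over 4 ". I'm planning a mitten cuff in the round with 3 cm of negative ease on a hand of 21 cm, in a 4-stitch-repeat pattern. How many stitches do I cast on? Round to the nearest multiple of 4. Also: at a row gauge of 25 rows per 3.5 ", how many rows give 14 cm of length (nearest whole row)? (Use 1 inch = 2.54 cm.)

Cast on 32 stitches; work 39 rows.

Finished = 21 − 3 = 18 cm.
18 cm × 1/2.54 = 7.09 inches.
19/4 = 4.75 sts per in; 7.09 × 4.75 = 33.66 sts.
Nearest multiple of 4 → 32.
14 cm = 5.51 inches; × 7.143 = 39.37 → 39 rows.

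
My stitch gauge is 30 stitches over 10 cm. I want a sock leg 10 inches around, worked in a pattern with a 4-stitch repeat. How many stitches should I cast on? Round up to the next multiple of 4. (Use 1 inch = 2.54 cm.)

10 in = 10 × 2.54 = 25.40 cm.
30 / 10 = 3 sts/cm.
25.40 × 3 = 76.20 sts.
→ 80.

80 stitches.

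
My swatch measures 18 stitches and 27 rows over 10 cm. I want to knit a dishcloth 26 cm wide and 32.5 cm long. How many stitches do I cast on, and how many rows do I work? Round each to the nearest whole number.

Stitch gauge = 18/10 = 1.8 sts/cm; 26 × 1.8 = 46.80 → 47 sts.
Row gauge = 27/10 = 2.7 rows/cm; 32.5 × 2.7 = 87.75 → 88 rows.

Cast on 47 stitches and work 88 rows.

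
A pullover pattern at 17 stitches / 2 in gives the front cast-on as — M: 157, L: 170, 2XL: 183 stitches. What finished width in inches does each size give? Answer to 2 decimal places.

17/2 = 8.5 sts per in.
M: 157 / 8.5 = 18.471 → 18.47 in.
L: 170 / 8.5 = 20.000 → 20.00 in.
2XL: 183 / 8.5 = 21.529 → 21.53 in.

M 18.47 inches; L 20.00 inches; 2XL 21.53 inches.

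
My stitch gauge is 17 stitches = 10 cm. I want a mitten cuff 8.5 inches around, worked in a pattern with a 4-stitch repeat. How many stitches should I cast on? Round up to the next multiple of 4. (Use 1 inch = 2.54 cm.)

8.5 in = 8.5 × 2.54 = 21.59 cm.
17 / 10 = 1.7 sts/cm.
21.59 × 1.7 = 36.70 sts.
→ 40.

40 stitches.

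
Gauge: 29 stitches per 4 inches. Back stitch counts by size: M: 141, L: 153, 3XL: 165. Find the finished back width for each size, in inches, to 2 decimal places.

29/4 = 7.25 sts per in.
M: 141 / 7.25 = 19.448 → 19.45 in.
L: 153 / 7.25 = 21.103 → 21.10 in.
3XL: 165 / 7.25 = 22.759 → 22.76 in.

M 19.45 inches; L 21.10 inches; 3XL 22.76 inches.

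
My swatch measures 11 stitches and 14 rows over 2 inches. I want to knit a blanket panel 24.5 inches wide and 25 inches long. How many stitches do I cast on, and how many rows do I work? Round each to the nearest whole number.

Stitch gauge = 11/2 = 5.5 sts/in; 24.5 × 5.5 = 134.75 → 135 sts.
Row gauge = 14/2 = 7 rows/in; 25 × 7 = 175.00 → 175 rows.

Cast on 135 stitches and work 175 rows.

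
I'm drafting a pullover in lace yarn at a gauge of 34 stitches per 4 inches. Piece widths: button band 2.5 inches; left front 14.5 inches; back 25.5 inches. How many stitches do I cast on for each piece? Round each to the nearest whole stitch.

Rate = 34/4 = 8.5 sts per in.
button band: 2.5 × 8.5 = 21.25 → 21.
left front: 14.5 × 8.5 = 123.25 → 123.
back: 25.5 × 8.5 = 216.75 → 217.

button band 21; left front 123; back 217.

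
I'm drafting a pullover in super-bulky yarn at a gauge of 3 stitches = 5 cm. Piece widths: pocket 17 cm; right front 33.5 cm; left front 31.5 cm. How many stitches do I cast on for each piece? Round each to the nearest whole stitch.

Rate = 3/5 = 0.6 sts per cm.
pocket: 17 × 0.6 = 10.20 → 10.
right front: 33.5 × 0.6 = 20.10 → 20.
left front: 31.5 × 0.6 = 18.90 → 19.

pocket 10; right front 20; left front 19.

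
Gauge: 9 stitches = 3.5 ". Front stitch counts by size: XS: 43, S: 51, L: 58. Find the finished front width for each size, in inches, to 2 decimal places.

9/3.5 = 2.571 sts per in.
XS: 43 / 2.571 = 16.722 → 16.72 in.
S: 51 / 2.571 = 19.833 → 19.83 in.
L: 58 / 2.571 = 22.556 → 22.56 in.

XS 16.72 inches; S 19.83 inches; L 22.56 inches.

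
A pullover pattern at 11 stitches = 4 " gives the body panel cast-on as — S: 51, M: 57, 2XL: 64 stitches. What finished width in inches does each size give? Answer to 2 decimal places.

11/4 = 2.75 sts per in.
S: 51 / 2.75 = 18.545 → 18.55 in.
M: 57 / 2.75 = 20.727 → 20.73 in.
2XL: 64 / 2.75 = 23.273 → 23.27 in.

S 18.55 inches; M 20.73 inches; 2XL 23.27 inches.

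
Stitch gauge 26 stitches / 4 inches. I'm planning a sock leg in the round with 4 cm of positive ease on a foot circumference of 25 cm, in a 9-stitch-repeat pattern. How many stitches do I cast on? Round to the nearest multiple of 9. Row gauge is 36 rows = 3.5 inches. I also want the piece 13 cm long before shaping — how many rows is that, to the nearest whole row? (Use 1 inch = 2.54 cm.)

Cast on 72 stitches; work 53 rows.

Finished = 25 + 4 = 29 cm.
29 cm × 1/2.54 = 11.42 inches.
26/4 = 6.5 sts per in; 11.42 × 6.5 = 74.21 sts.
Nearest multiple of 9 → 72.
13 cm = 5.12 inches; × 10.286 = 52.64 → 53 rows.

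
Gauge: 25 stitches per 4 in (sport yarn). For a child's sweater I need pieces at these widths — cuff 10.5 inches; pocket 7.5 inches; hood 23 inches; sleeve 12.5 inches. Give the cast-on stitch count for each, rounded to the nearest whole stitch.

cuff 66; pocket 47; hood 144; sleeve 78.

Rate = 25/4 = 6.25 sts per in.
cuff: 10.5 × 6.25 = 65.62 → 66.
pocket: 7.5 × 6.25 = 46.88 → 47.
hood: 23 × 6.25 = 143.75 → 144.
sleeve: 12.5 × 6.25 = 78.12 → 78.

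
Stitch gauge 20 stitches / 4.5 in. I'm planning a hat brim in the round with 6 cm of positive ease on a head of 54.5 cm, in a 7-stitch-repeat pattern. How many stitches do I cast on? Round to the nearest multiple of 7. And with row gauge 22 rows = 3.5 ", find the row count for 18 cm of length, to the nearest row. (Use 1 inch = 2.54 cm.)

Finished = 54.5 + 6 = 60.5 cm.
60.5 cm × 1/2.54 = 23.82 inches.
20/4.5 = 4.444 sts per in; 23.82 × 4.444 = 105.86 sts.
Nearest multiple of 7 → 105.
18 cm = 7.09 inches; × 6.286 = 44.54 → 45 rows.

Cast on 105 stitches; work 45 rows.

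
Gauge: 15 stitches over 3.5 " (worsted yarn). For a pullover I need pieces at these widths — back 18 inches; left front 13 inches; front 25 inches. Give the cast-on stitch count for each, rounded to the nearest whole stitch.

back 77; left front 56; front 107.

Rate = 15/3.5 = 4.286 sts per in.
back: 18 × 4.286 = 77.14 → 77.
left front: 13 × 4.286 = 55.71 → 56.
front: 25 × 4.286 = 107.14 → 107.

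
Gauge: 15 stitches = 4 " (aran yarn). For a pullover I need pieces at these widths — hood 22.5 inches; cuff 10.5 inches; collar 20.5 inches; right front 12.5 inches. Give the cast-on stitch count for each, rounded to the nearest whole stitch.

hood 84; cuff 39; collar 77; right front 47.

Rate = 15/4 = 3.75 sts per in.
hood: 22.5 × 3.75 = 84.38 → 84.
cuff: 10.5 × 3.75 = 39.38 → 39.
collar: 20.5 × 3.75 = 76.88 → 77.
right front: 12.5 × 3.75 = 46.88 → 47.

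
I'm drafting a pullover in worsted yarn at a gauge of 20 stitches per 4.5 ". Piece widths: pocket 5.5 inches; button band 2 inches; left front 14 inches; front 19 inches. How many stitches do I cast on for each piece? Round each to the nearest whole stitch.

pocket 24; button band 9; left front 62; front 84.

Rate = 20/4.5 = 4.444 sts per in.
pocket: 5.5 × 4.444 = 24.44 → 24.
button band: 2 × 4.444 = 8.89 → 9.
left front: 14 × 4.444 = 62.22 → 62.
front: 19 × 4.444 = 84.44 → 84.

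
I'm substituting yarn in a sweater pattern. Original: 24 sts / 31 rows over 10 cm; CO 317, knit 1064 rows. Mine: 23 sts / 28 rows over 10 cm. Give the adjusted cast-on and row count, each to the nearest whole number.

Stitches: 317 × 23/24 = 303.79 → 304.
Rows: 1064 × 28/31 = 961.03 → 961.

Cast on 304 stitches; work 961 rows.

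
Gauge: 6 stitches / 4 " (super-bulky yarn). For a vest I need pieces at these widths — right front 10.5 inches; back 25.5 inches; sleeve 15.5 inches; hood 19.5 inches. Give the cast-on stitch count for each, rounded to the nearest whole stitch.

right front 16; back 38; sleeve 23; hood 29.

Rate = 6/4 = 1.5 sts per in.
right front: 10.5 × 1.5 = 15.75 → 16.
back: 25.5 × 1.5 = 38.25 → 38.
sleeve: 15.5 × 1.5 = 23.25 → 23.
hood: 19.5 × 1.5 = 29.25 → 29.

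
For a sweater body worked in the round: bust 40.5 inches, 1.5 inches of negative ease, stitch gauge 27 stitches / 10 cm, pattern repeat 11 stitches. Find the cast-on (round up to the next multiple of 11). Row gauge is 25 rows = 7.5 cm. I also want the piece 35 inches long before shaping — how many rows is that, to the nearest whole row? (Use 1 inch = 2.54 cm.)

Cast on 275 stitches; work 296 rows.

Finished = 40.5 − 1.5 = 39 inches.
39 inches × 2.54 = 99.06 cm.
27/10 = 2.7 sts per cm; 99.06 × 2.7 = 267.46 sts.
Next multiple of 11 → 275.
35 inches = 88.90 cm; × 3.333 = 296.33 → 296 rows.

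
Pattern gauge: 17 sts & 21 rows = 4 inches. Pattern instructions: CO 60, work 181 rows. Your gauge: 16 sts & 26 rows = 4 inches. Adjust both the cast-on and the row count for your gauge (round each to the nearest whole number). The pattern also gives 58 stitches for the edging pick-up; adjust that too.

Cast on 56 stitches; work 224 rows; edging pick-up 55 stitches.

Stitches: 60 × 16/17 = 56.47 → 56.
Rows: 181 × 26/21 = 224.10 → 224.
edging pick-up: 58 × 16/17 = 54.59 → 55.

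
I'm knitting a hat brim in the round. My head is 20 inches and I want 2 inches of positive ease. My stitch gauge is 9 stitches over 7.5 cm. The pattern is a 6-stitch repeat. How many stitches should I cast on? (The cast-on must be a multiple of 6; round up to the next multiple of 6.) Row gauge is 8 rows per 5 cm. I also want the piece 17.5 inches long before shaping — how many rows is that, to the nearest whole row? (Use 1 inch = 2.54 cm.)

Cast on 72 stitches; work 71 rows.

Finished = 20 + 2 = 22 inches.
22 inches × 2.54 = 55.88 cm.
9/7.5 = 1.2 sts per cm; 55.88 × 1.2 = 67.06 sts.
Next multiple of 6 → 72.
17.5 inches = 44.45 cm; × 1.6 = 71.12 → 71 rows.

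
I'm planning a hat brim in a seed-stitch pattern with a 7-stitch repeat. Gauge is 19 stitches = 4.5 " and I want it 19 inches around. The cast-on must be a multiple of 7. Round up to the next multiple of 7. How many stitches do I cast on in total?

19 / 4.5 = 4.222 sts per inch.
19 × 4.222 = 80.22 sts.
Next multiple of 7: 84.

84 stitches.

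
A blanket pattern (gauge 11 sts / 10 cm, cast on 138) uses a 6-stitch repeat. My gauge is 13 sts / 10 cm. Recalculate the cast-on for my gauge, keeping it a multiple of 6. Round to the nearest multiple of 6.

138 × 13 / 11 = 163.09.
Nearest multiple of 6: 162.

CO 162 sts.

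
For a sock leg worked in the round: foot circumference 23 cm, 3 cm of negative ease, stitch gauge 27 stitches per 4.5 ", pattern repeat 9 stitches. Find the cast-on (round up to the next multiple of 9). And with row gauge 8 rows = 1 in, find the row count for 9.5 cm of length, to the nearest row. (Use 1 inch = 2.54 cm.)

Finished = 23 − 3 = 20 cm.
20 cm × 1/2.54 = 7.87 inches.
27/4.5 = 6 sts per in; 7.87 × 6 = 47.24 sts.
Next multiple of 9 → 54.
9.5 cm = 3.74 inches; × 8 = 29.92 → 30 rows.

Cast on 54 stitches; work 30 rows.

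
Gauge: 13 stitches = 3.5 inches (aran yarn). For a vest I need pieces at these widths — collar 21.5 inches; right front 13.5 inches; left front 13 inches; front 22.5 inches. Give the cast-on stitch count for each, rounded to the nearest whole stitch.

collar 80; right front 50; left front 48; front 84.

Rate = 13/3.5 = 3.714 sts per in.
collar: 21.5 × 3.714 = 79.86 → 80.
right front: 13.5 × 3.714 = 50.14 → 50.
left front: 13 × 3.714 = 48.29 → 48.
front: 22.5 × 3.714 = 83.57 → 84.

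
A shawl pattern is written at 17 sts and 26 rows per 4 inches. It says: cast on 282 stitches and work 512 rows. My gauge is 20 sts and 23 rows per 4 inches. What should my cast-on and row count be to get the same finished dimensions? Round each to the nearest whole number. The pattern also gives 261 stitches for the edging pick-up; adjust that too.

Stitches: 282 × 20/17 = 331.76 → 332.
Rows: 512 × 23/26 = 452.92 → 453.
edging pick-up: 261 × 20/17 = 307.06 → 307.

Cast on 332 stitches; work 453 rows; edging pick-up 307 stitches.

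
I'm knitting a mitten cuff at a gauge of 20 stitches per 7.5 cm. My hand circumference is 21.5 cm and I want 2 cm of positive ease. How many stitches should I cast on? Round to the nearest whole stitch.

Cast on 63 stitches.

Finished = 21.5 + 2 = 23.5 cm.
20 / 7.5 = 2.667 sts per cm.
23.50 × 2.667 = 62.67 sts.
→ 63 sts.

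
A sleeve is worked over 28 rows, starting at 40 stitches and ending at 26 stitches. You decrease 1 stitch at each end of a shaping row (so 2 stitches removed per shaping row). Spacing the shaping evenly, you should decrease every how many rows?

Decrease every 4th row.

Stitches to remove: |26 − 40| = 14.
Shaping rows needed: 14 / 2 = 7.
28 rows / 7 = every 4 rows.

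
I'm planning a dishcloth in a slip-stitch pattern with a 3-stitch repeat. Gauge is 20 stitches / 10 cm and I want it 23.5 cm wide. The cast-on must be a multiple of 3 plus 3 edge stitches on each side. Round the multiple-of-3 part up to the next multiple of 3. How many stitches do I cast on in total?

20 / 10 = 2 sts per cm.
23.5 × 2 = 47.00 sts.
Less 6 edge sts → 41.00 for the repeat.
Next multiple of 3: 42.
Add back 6 edge sts → 48.

CO 48 sts.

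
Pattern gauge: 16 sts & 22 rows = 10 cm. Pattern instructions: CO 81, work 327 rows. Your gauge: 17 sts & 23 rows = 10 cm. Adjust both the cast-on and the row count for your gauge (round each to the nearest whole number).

Stitches: 81 × 17/16 = 86.06 → 86.
Rows: 327 × 23/22 = 341.86 → 342.

Cast on 86 stitches; work 342 rows.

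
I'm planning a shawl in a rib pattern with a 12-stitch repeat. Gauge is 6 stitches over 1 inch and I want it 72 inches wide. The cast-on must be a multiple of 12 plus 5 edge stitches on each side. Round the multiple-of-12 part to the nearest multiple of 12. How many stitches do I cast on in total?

Cast on 430 stitches.

6 / 1 = 6 sts per inch.
72 × 6 = 432.00 sts.
Less 10 edge sts → 422.00 for the repeat.
Nearest multiple of 12: 420.
Add back 10 edge sts → 430.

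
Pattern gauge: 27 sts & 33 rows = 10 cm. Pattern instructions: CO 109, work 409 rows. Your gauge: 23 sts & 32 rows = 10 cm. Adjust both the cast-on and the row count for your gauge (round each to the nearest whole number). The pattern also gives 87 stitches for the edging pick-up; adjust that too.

Cast on 93 stitches; work 397 rows; edging pick-up 74 stitches.

Stitches: 109 × 23/27 = 92.85 → 93.
Rows: 409 × 32/33 = 396.61 → 397.
edging pick-up: 87 × 23/27 = 74.11 → 74.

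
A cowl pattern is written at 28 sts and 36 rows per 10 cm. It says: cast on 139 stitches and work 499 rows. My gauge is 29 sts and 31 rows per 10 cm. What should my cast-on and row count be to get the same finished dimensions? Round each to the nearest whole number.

Stitches: 139 × 29/28 = 143.96 → 144.
Rows: 499 × 31/36 = 429.69 → 430.

Cast on 144 stitches; work 430 rows.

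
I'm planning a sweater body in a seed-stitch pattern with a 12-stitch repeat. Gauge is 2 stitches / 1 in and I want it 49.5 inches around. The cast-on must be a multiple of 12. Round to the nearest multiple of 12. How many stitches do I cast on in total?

2 / 1 = 2 sts per inch.
49.5 × 2 = 99.00 sts.
Nearest multiple of 12: 96.

CO 96 sts.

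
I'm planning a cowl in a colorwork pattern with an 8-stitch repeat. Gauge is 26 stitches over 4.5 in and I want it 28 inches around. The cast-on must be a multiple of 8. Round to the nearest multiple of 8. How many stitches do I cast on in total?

Cast on 160 stitches.

26 / 4.5 = 5.778 sts per inch.
28 × 5.778 = 161.78 sts.
Nearest multiple of 8: 160.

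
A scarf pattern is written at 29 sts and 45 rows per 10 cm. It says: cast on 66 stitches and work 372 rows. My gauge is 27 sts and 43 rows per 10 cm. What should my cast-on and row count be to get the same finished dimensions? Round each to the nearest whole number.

Cast on 61 stitches; work 355 rows.

Stitches: 66 × 27/29 = 61.45 → 61.
Rows: 372 × 43/45 = 355.47 → 355.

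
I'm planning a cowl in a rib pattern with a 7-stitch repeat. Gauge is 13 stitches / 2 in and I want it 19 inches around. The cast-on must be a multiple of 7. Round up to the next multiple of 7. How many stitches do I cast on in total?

13 / 2 = 6.5 sts per inch.
19 × 6.5 = 123.50 sts.
Next multiple of 7: 126.

Cast on 126 stitches.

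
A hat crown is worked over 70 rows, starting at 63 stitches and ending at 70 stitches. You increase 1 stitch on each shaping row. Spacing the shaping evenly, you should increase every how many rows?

Increase every 10th row.

Stitches to add: |70 − 63| = 7.
Shaping rows needed: 7 / 1 = 7.
70 rows / 7 = every 10 rows.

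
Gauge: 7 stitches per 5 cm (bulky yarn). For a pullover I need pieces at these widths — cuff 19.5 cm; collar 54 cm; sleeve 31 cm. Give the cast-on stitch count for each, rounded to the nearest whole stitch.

Rate = 7/5 = 1.4 sts per cm.
cuff: 19.5 × 1.4 = 27.30 → 27.
collar: 54 × 1.4 = 75.60 → 76.
sleeve: 31 × 1.4 = 43.40 → 43.

cuff 27; collar 76; sleeve 43.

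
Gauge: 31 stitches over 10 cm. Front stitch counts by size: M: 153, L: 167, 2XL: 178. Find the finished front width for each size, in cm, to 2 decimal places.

31/10 = 3.1 sts per cm.
M: 153 / 3.1 = 49.355 → 49.35 cm.
L: 167 / 3.1 = 53.871 → 53.87 cm.
2XL: 178 / 3.1 = 57.419 → 57.42 cm.

M 49.35 cm; L 53.87 cm; 2XL 57.42 cm.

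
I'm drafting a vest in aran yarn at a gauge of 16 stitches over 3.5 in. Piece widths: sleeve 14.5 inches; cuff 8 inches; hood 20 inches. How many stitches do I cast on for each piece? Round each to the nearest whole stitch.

sleeve 66; cuff 37; hood 91.

Rate = 16/3.5 = 4.571 sts per in.
sleeve: 14.5 × 4.571 = 66.29 → 66.
cuff: 8 × 4.571 = 36.57 → 37.
hood: 20 × 4.571 = 91.43 → 91.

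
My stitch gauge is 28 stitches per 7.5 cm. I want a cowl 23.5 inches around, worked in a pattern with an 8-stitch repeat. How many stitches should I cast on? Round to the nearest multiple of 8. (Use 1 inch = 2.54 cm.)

224 stitches.

23.5 in = 23.5 × 2.54 = 59.69 cm.
28 / 7.5 = 3.733 sts/cm.
59.69 × 3.733 = 222.84 sts.
→ 224.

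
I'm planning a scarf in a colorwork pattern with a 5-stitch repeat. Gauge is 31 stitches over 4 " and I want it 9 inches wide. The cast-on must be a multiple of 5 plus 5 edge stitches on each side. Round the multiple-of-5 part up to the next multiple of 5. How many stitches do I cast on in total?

31 / 4 = 7.75 sts per inch.
9 × 7.75 = 69.75 sts.
Less 10 edge sts → 59.75 for the repeat.
Next multiple of 5: 60.
Add back 10 edge sts → 70.

Cast on 70 stitches.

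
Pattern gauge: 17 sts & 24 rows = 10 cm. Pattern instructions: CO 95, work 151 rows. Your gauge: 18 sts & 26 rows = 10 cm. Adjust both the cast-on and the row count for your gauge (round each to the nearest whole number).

Cast on 101 stitches; work 164 rows.

Stitches: 95 × 18/17 = 100.59 → 101.
Rows: 151 × 26/24 = 163.58 → 164.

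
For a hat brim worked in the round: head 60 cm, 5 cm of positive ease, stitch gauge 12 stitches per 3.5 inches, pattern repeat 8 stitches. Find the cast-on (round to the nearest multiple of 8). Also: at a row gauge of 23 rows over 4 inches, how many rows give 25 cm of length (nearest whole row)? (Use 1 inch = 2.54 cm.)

Finished = 60 + 5 = 65 cm.
65 cm × 1/2.54 = 25.59 inches.
12/3.5 = 3.429 sts per in; 25.59 × 3.429 = 87.74 sts.
Nearest multiple of 8 → 88.
25 cm = 9.84 inches; × 5.75 = 56.59 → 57 rows.

Cast on 88 stitches; work 57 rows.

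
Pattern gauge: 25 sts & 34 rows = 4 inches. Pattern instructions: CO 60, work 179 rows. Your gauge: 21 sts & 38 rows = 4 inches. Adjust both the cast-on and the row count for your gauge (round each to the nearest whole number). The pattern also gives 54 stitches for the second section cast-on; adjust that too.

Stitches: 60 × 21/25 = 50.40 → 50.
Rows: 179 × 38/34 = 200.06 → 200.
second section cast-on: 54 × 21/25 = 45.36 → 45.

Cast on 50 stitches; work 200 rows; second section cast-on 45 stitches.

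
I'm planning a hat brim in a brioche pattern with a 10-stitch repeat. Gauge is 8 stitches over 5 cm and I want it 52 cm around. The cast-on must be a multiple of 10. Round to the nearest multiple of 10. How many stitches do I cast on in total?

8 / 5 = 1.6 sts per cm.
52 × 1.6 = 83.20 sts.
Nearest multiple of 10: 80.

80 stitches.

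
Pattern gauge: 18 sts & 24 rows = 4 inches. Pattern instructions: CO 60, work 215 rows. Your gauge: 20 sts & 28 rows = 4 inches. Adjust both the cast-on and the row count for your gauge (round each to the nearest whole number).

Stitches: 60 × 20/18 = 66.67 → 67.
Rows: 215 × 28/24 = 250.83 → 251.

Cast on 67 stitches; work 251 rows.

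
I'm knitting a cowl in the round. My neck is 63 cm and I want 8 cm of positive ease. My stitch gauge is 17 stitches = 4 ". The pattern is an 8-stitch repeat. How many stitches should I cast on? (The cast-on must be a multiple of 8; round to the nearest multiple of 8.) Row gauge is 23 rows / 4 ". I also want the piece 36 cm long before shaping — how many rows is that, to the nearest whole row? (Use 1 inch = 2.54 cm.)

Finished = 63 + 8 = 71 cm.
71 cm × 1/2.54 = 27.95 inches.
17/4 = 4.25 sts per in; 27.95 × 4.25 = 118.80 sts.
Nearest multiple of 8 → 120.
36 cm = 14.17 inches; × 5.75 = 81.50 → 81 rows.

Cast on 120 stitches; work 81 rows.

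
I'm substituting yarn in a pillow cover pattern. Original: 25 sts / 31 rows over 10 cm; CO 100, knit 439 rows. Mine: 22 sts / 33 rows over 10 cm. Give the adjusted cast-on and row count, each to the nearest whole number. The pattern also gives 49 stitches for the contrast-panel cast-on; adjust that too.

Cast on 88 stitches; work 467 rows; contrast-panel cast-on 43 stitches.

Stitches: 100 × 22/25 = 88.00 → 88.
Rows: 439 × 33/31 = 467.32 → 467.
contrast-panel cast-on: 49 × 22/25 = 43.12 → 43.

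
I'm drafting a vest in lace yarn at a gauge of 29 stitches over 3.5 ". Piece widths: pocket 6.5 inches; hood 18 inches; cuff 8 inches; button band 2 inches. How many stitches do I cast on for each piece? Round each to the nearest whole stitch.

Rate = 29/3.5 = 8.286 sts per in.
pocket: 6.5 × 8.286 = 53.86 → 54.
hood: 18 × 8.286 = 149.14 → 149.
cuff: 8 × 8.286 = 66.29 → 66.
button band: 2 × 8.286 = 16.57 → 17.

pocket 54; hood 149; cuff 66; button band 17.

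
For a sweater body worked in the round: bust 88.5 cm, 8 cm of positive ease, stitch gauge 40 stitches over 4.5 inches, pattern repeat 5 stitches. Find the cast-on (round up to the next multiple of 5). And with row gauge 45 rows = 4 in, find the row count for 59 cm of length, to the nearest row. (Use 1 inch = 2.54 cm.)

Finished = 88.5 + 8 = 96.5 cm.
96.5 cm × 1/2.54 = 37.99 inches.
40/4.5 = 8.889 sts per in; 37.99 × 8.889 = 337.71 sts.
Next multiple of 5 → 340.
59 cm = 23.23 inches; × 11.25 = 261.32 → 261 rows.

Cast on 340 stitches; work 261 rows.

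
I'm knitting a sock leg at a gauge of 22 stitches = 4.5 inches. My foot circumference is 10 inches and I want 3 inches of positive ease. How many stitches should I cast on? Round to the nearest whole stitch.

Finished = 10 + 3 = 13 in.
22 / 4.5 = 4.889 sts per inch.
13.00 × 4.889 = 63.56 sts.
→ 64 sts.

Cast on 64 stitches.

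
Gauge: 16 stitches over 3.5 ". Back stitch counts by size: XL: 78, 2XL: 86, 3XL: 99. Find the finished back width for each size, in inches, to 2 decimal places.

XL 17.06 inches; 2XL 18.81 inches; 3XL 21.66 inches.

16/3.5 = 4.571 sts per in.
XL: 78 / 4.571 = 17.062 → 17.06 in.
2XL: 86 / 4.571 = 18.812 → 18.81 in.
3XL: 99 / 4.571 = 21.656 → 21.66 in.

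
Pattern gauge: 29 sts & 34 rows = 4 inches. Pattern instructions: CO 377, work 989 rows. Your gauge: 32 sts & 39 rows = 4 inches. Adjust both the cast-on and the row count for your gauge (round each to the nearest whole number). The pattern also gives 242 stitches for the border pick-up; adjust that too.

Stitches: 377 × 32/29 = 416.00 → 416.
Rows: 989 × 39/34 = 1134.44 → 1134.
border pick-up: 242 × 32/29 = 267.03 → 267.

Cast on 416 stitches; work 1134 rows; border pick-up 267 stitches.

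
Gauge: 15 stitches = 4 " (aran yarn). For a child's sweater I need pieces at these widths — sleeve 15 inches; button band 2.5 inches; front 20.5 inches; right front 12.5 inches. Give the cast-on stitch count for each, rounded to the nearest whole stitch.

Rate = 15/4 = 3.75 sts per in.
sleeve: 15 × 3.75 = 56.25 → 56.
button band: 2.5 × 3.75 = 9.38 → 9.
front: 20.5 × 3.75 = 76.88 → 77.
right front: 12.5 × 3.75 = 46.88 → 47.

sleeve 56; button band 9; front 77; right front 47.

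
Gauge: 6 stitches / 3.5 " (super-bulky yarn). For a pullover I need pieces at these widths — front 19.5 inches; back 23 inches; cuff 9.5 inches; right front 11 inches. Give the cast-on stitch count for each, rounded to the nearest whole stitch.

Rate = 6/3.5 = 1.714 sts per in.
front: 19.5 × 1.714 = 33.43 → 33.
back: 23 × 1.714 = 39.43 → 39.
cuff: 9.5 × 1.714 = 16.29 → 16.
right front: 11 × 1.714 = 18.86 → 19.

front 33; back 39; cuff 16; right front 19.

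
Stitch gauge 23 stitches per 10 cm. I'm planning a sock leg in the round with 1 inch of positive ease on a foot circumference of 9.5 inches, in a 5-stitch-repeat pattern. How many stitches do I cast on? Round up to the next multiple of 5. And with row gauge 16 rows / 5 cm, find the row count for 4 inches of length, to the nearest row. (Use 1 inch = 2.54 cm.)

Finished = 9.5 + 1 = 10.5 inches.
10.5 inches × 2.54 = 26.67 cm.
23/10 = 2.3 sts per cm; 26.67 × 2.3 = 61.34 sts.
Next multiple of 5 → 65.
4 inches = 10.16 cm; × 3.2 = 32.51 → 33 rows.

Cast on 65 stitches; work 33 rows.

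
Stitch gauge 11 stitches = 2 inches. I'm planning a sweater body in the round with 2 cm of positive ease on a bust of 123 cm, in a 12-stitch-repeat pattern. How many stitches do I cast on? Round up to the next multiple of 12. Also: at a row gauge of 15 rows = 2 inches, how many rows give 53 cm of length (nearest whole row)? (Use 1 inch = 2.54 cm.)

Cast on 276 stitches; work 156 rows.

Finished = 123 + 2 = 125 cm.
125 cm × 1/2.54 = 49.21 inches.
11/2 = 5.5 sts per in; 49.21 × 5.5 = 270.67 sts.
Next multiple of 12 → 276.
53 cm = 20.87 inches; × 7.5 = 156.50 → 156 rows.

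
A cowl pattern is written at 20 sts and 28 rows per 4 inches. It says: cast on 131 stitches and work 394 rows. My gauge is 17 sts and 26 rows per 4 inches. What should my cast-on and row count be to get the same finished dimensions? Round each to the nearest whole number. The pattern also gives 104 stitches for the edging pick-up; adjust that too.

Stitches: 131 × 17/20 = 111.35 → 111.
Rows: 394 × 26/28 = 365.86 → 366.
edging pick-up: 104 × 17/20 = 88.40 → 88.

Cast on 111 stitches; work 366 rows; edging pick-up 88 stitches.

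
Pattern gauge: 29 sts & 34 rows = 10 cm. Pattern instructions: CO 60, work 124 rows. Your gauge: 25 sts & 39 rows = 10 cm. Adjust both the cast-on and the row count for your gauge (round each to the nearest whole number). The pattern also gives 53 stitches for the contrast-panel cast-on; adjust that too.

Cast on 52 stitches; work 142 rows; contrast-panel cast-on 46 stitches.

Stitches: 60 × 25/29 = 51.72 → 52.
Rows: 124 × 39/34 = 142.24 → 142.
contrast-panel cast-on: 53 × 25/29 = 45.69 → 46.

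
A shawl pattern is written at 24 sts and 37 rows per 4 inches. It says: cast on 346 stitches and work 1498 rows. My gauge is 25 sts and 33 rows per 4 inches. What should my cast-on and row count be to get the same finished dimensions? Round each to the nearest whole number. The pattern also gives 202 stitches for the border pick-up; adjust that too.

Stitches: 346 × 25/24 = 360.42 → 360.
Rows: 1498 × 33/37 = 1336.05 → 1336.
border pick-up: 202 × 25/24 = 210.42 → 210.

Cast on 360 stitches; work 1336 rows; border pick-up 210 stitches.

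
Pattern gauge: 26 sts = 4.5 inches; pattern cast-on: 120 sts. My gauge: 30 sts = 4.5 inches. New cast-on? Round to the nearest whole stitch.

138 stitches.

Scale factor = 30 / 26 = 1.154.
120 × 30 / 26 = 138.46 sts.
→ 138 sts.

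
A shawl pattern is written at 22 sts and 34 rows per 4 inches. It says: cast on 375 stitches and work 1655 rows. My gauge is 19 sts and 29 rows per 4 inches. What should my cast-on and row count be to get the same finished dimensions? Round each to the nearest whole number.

Cast on 324 stitches; work 1412 rows.

Stitches: 375 × 19/22 = 323.86 → 324.
Rows: 1655 × 29/34 = 1411.62 → 1412.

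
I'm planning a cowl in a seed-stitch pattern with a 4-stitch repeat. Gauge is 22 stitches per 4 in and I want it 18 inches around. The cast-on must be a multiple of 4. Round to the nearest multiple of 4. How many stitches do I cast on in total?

22 / 4 = 5.5 sts per inch.
18 × 5.5 = 99.00 sts.
Nearest multiple of 4: 100.

100 stitches.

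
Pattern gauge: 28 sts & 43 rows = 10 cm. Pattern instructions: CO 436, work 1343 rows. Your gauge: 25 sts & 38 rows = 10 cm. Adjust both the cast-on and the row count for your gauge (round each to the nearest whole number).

Stitches: 436 × 25/28 = 389.29 → 389.
Rows: 1343 × 38/43 = 1186.84 → 1187.

Cast on 389 stitches; work 1187 rows.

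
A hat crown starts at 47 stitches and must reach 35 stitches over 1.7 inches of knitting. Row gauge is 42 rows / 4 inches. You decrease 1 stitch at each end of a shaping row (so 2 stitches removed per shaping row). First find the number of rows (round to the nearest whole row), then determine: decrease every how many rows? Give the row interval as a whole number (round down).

Decrease every 3rd row.

Rows = 1.7 × 10.5 = 17.8 → 18 rows.
Stitches to remove: 12 → 6 shaping rows (at 2 st each).
18 / 6 = 3.00 → every 3 rows.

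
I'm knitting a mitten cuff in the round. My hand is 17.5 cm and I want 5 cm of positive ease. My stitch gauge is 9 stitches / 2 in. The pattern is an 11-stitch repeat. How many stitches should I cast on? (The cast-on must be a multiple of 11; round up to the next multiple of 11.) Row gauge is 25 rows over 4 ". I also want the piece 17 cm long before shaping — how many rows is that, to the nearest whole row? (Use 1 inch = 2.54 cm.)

Cast on 44 stitches; work 42 rows.

Finished = 17.5 + 5 = 22.5 cm.
22.5 cm × 1/2.54 = 8.86 inches.
9/2 = 4.5 sts per in; 8.86 × 4.5 = 39.86 sts.
Next multiple of 11 → 44.
17 cm = 6.69 inches; × 6.25 = 41.83 → 42 rows.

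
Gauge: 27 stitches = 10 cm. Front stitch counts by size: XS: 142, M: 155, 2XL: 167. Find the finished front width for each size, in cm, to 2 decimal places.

XS 52.59 cm; M 57.41 cm; 2XL 61.85 cm.

27/10 = 2.7 sts per cm.
XS: 142 / 2.7 = 52.593 → 52.59 cm.
M: 155 / 2.7 = 57.407 → 57.41 cm.
2XL: 167 / 2.7 = 61.852 → 61.85 cm.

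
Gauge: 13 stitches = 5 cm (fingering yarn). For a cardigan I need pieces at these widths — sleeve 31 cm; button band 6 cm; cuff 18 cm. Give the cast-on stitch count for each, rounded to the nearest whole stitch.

sleeve 81; button band 16; cuff 47.

Rate = 13/5 = 2.6 sts per cm.
sleeve: 31 × 2.6 = 80.60 → 81.
button band: 6 × 2.6 = 15.60 → 16.
cuff: 18 × 2.6 = 46.80 → 47.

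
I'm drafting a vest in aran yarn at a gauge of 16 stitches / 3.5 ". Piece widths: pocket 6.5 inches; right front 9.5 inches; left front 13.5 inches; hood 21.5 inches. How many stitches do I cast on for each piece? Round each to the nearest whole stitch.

Rate = 16/3.5 = 4.571 sts per in.
pocket: 6.5 × 4.571 = 29.71 → 30.
right front: 9.5 × 4.571 = 43.43 → 43.
left front: 13.5 × 4.571 = 61.71 → 62.
hood: 21.5 × 4.571 = 98.29 → 98.

pocket 30; right front 43; left front 62; hood 98.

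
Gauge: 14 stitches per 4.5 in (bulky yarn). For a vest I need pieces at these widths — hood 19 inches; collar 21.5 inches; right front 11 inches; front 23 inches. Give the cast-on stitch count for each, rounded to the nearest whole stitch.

Rate = 14/4.5 = 3.111 sts per in.
hood: 19 × 3.111 = 59.11 → 59.
collar: 21.5 × 3.111 = 66.89 → 67.
right front: 11 × 3.111 = 34.22 → 34.
front: 23 × 3.111 = 71.56 → 72.

hood 59; collar 67; right front 34; front 72.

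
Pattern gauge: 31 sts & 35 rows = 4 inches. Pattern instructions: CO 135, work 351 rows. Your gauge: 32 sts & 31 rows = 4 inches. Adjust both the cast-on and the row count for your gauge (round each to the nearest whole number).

Cast on 139 stitches; work 311 rows.

Stitches: 135 × 32/31 = 139.35 → 139.
Rows: 351 × 31/35 = 310.89 → 311.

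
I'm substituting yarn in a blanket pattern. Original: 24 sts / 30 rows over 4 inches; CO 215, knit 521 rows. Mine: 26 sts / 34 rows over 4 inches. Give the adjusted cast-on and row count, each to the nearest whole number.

Stitches: 215 × 26/24 = 232.92 → 233.
Rows: 521 × 34/30 = 590.47 → 590.

Cast on 233 stitches; work 590 rows.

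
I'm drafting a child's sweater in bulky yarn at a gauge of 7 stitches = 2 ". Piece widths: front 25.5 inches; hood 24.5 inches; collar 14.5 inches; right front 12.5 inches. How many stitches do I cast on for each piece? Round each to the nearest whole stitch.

front 89; hood 86; collar 51; right front 44.

Rate = 7/2 = 3.5 sts per in.
front: 25.5 × 3.5 = 89.25 → 89.
hood: 24.5 × 3.5 = 85.75 → 86.
collar: 14.5 × 3.5 = 50.75 → 51.
right front: 12.5 × 3.5 = 43.75 → 44.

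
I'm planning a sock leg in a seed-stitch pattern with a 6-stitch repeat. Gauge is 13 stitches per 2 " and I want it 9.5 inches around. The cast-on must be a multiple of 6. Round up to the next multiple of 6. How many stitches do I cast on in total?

CO 66 sts.

13 / 2 = 6.5 sts per inch.
9.5 × 6.5 = 61.75 sts.
Next multiple of 6: 66.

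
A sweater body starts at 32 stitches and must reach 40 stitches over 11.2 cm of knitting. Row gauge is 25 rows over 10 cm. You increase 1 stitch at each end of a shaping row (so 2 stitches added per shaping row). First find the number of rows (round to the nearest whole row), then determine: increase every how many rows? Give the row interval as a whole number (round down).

Increase every 7th row.

Rows = 11.2 × 2.5 = 28.0 → 28 rows.
Stitches to add: 8 → 4 shaping rows (at 2 st each).
28 / 4 = 7.00 → every 7 rows.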